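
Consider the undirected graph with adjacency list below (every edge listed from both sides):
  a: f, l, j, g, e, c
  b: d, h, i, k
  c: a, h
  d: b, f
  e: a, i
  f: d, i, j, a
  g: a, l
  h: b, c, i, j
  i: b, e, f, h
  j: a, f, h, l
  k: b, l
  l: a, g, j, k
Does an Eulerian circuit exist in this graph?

Degrees: a:6, b:4, c:2, d:2, e:2, f:4, g:2, h:4, i:4, j:4, k:2, l:4
Every vertex has even degree and the edges form a single connected piece, so an Eulerian circuit exists.

Yes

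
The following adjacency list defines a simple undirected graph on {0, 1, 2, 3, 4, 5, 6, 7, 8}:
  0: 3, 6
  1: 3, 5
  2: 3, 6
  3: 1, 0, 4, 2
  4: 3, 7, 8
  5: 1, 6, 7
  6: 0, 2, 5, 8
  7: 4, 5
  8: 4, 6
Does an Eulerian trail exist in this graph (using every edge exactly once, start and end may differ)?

Yes

Degrees: 0:2, 1:2, 2:2, 3:4, 4:3, 5:3, 6:4, 7:2, 8:2
Odd-degree vertices: 4, 5 (2 total).
The non-isolated vertices are connected and exactly 2 have odd degree, so an Eulerian trail exists (from 4 to 5).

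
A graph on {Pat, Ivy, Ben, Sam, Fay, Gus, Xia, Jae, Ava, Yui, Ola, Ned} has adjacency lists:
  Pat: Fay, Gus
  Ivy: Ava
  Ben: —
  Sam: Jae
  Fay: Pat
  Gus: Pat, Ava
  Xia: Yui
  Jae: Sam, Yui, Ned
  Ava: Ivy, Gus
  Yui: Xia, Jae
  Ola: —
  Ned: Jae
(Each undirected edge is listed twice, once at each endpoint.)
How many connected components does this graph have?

Component: {Ben}
Component: {Ola}
Component: {Pat, Ivy, Fay, Gus, Ava}
Component: {Sam, Xia, Jae, Yui, Ned}

4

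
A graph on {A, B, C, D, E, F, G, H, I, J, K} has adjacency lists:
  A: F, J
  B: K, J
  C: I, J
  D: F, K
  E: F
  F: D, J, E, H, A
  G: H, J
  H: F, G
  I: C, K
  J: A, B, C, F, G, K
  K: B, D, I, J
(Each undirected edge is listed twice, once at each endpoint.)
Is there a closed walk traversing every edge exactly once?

No

Degrees: A:2, B:2, C:2, D:2, E:1, F:5, G:2, H:2, I:2, J:6, K:4
Vertices with odd degree: E, F. An Eulerian circuit requires all degrees even.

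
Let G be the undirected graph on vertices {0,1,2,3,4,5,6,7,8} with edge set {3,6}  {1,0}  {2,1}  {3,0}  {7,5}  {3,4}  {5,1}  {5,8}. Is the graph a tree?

Yes

|V| = 9, |E| = 8.
Connected and |E| = |V| - 1, which characterizes a tree.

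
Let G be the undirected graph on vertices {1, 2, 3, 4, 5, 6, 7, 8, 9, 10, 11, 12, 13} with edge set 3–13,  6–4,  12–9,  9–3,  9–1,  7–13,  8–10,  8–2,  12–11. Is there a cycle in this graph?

No

|V| = 13, |E| = 9, number of components = 4.
Since 9 = 13 - 4, the graph is a forest and contains no cycle.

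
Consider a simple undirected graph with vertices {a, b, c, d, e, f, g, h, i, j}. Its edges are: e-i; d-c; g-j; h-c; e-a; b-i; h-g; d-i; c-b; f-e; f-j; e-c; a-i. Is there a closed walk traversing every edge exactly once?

Yes

Degrees: a:2, b:2, c:4, d:2, e:4, f:2, g:2, h:2, i:4, j:2
Every vertex has even degree and the edges form a single connected piece, so an Eulerian circuit exists.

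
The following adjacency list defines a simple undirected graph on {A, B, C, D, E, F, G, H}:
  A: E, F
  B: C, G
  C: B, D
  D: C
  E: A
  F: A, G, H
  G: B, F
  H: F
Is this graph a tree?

Yes

The graph has 8 vertices and 7 edges.
It is connected with exactly 7 edges, hence acyclic — it is a tree.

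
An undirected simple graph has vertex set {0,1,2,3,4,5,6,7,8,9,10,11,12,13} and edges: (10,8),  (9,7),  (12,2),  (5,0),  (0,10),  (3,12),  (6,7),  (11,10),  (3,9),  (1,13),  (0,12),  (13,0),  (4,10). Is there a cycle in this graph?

No

The graph has 14 vertices, 13 edges, and 1 connected component.
Since 13 = 14 - 1, the graph is a forest and contains no cycle.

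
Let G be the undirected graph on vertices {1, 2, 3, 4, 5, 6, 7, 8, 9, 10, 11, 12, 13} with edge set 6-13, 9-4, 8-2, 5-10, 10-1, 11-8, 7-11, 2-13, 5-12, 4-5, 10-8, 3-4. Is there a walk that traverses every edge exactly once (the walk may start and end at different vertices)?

Degrees: 1:1, 2:2, 3:1, 4:3, 5:3, 6:1, 7:1, 8:3, 9:1, 10:3, 11:2, 12:1, 13:2
Odd-degree vertices: 1, 3, 4, 5, 6, 7, 8, 9, 10, 12 (10 total).
With 10 odd-degree vertices (more than two), no single trail can use every edge.

No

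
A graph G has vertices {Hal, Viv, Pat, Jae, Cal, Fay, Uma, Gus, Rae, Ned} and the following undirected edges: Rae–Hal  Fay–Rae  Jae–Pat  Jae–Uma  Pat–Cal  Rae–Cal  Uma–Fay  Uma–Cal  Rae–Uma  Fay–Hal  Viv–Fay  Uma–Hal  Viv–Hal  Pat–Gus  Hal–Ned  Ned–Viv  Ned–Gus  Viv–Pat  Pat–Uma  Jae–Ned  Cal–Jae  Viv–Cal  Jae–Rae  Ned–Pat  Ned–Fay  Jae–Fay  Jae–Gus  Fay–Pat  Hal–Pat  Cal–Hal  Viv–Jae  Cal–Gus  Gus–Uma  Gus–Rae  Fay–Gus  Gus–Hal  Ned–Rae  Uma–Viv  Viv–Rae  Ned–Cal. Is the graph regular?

Yes

Degrees: Hal:8, Viv:8, Pat:8, Jae:8, Cal:8, Fay:8, Uma:8, Gus:8, Rae:8, Ned:8
Every vertex has degree 8, so the graph is 8-regular.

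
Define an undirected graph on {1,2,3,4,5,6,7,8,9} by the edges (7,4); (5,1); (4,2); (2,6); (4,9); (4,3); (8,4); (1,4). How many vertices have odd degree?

6

Degrees: 1:2, 2:2, 3:1, 4:6, 5:1, 6:1, 7:1, 8:1, 9:1
Odd-degree vertices: 3, 5, 6, 7, 8, 9.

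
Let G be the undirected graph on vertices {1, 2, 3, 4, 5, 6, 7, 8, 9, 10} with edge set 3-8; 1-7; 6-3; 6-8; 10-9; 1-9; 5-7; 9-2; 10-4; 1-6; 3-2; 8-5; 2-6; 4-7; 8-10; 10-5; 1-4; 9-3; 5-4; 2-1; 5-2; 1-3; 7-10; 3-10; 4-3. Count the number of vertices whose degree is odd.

4

Degrees: 1:6, 2:5, 3:7, 4:5, 5:5, 6:4, 7:4, 8:4, 9:4, 10:6
Odd-degree vertices: 2, 3, 4, 5.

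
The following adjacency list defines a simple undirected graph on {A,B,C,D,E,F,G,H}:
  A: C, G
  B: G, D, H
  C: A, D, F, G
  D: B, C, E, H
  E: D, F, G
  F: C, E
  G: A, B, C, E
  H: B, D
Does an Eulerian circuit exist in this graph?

Degrees: A:2, B:3, C:4, D:4, E:3, F:2, G:4, H:2
Vertices with odd degree: B, E. An Eulerian circuit requires all degrees even.

No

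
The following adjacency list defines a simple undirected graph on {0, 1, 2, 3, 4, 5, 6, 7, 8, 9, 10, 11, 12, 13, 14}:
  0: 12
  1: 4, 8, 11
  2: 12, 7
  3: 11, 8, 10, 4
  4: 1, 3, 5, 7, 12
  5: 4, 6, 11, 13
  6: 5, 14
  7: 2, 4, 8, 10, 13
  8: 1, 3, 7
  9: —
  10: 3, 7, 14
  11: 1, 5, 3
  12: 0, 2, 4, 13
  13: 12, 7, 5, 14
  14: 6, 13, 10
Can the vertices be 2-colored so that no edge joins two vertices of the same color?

Yes

Color {1, 3, 5, 7, 9, 12, 14} black and {0, 2, 4, 6, 8, 10, 11, 13} white. No edge joins two same-colored vertices, so the graph is bipartite.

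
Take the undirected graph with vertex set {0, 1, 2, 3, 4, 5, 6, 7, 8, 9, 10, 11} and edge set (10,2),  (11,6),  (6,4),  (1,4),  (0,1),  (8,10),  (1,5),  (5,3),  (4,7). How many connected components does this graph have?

Component: {9}
Component: {2, 8, 10}
Component: {0, 1, 3, 4, 5, 6, 7, 11}

3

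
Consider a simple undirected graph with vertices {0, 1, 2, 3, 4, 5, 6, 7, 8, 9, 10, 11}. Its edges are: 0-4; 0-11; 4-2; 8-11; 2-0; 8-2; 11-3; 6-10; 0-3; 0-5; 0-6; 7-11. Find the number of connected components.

Component: {1}
Component: {9}
Component: {0, 2, 3, 4, 5, 6, 7, 8, 10, 11}

3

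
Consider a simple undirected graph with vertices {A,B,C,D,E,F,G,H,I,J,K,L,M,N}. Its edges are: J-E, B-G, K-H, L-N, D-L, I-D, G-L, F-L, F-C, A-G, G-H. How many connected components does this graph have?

Component: {M}
Component: {E, J}
Component: {A, B, C, D, F, G, H, I, K, L, N}

3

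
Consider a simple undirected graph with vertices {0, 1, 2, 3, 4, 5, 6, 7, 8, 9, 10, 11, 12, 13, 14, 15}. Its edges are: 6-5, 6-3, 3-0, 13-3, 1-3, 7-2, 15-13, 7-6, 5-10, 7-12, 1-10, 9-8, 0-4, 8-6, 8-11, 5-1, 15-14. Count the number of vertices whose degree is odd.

10

Degrees: 0:2, 1:3, 2:1, 3:4, 4:1, 5:3, 6:4, 7:3, 8:3, 9:1, 10:2, 11:1, 12:1, 13:2, 14:1, 15:2
Odd-degree vertices: 1, 2, 4, 5, 7, 8, 9, 11, 12, 14.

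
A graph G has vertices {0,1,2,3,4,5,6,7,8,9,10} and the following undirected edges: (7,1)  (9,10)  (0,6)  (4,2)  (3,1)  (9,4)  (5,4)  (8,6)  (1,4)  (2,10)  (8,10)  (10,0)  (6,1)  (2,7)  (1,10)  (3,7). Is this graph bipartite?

1-3-7-1 is an odd cycle (length 3), and a bipartite graph can contain only even cycles.

No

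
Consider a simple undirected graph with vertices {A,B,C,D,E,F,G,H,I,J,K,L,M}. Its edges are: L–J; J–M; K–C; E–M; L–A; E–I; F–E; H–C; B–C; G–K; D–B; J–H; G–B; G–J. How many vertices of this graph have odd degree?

8

Degrees: A:1, B:3, C:3, D:1, E:3, F:1, G:3, H:2, I:1, J:4, K:2, L:2, M:2
Odd-degree vertices: A, B, C, D, E, F, G, I.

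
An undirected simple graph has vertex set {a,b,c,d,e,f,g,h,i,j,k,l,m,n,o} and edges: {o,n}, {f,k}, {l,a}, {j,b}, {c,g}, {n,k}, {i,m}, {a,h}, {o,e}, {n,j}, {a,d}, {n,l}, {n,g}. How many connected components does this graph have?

2

Component: {i, m}
Component: {a, b, c, d, e, f, g, h, j, k, l, n, o}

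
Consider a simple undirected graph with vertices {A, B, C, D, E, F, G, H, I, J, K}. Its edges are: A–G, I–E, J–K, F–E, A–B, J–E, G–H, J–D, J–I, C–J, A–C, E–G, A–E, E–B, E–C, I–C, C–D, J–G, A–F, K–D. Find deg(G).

Neighbors of G: A, E, H, J.

4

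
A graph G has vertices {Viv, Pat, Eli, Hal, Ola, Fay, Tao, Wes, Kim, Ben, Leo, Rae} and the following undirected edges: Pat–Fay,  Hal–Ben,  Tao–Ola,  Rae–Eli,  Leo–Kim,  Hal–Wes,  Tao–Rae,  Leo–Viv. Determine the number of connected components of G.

4

Component: {Pat, Fay}
Component: {Viv, Kim, Leo}
Component: {Hal, Wes, Ben}
Component: {Eli, Ola, Tao, Rae}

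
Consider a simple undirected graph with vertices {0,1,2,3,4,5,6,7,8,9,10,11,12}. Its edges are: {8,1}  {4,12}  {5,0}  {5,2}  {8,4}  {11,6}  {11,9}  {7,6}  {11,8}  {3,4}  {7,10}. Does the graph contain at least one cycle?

No

The graph has 13 vertices, 11 edges, and 2 connected components.
Since 11 = 13 - 2, the graph is a forest and contains no cycle.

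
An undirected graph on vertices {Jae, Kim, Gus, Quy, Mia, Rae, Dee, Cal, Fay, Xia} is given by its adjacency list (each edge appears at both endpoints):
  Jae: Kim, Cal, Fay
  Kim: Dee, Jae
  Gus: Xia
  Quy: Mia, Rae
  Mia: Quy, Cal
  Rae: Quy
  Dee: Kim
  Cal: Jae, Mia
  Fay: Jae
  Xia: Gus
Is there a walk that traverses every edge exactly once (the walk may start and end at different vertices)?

Degrees: Jae:3, Kim:2, Gus:1, Quy:2, Mia:2, Rae:1, Dee:1, Cal:2, Fay:1, Xia:1
Odd-degree vertices: Jae, Gus, Rae, Dee, Fay, Xia (6 total).
An Eulerian trail requires 0 or 2 odd-degree vertices; here there are 6.

No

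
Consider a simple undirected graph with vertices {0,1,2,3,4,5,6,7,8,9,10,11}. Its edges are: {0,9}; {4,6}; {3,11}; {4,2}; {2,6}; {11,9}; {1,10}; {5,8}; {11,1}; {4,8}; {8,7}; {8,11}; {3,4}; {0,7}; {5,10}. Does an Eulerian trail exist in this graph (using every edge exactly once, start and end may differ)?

Yes

Degrees: 0:2, 1:2, 2:2, 3:2, 4:4, 5:2, 6:2, 7:2, 8:4, 9:2, 10:2, 11:4
Odd-degree vertices: none (0 total).
With 0 odd-degree vertices and all edges in one connected piece, an Eulerian trail exists.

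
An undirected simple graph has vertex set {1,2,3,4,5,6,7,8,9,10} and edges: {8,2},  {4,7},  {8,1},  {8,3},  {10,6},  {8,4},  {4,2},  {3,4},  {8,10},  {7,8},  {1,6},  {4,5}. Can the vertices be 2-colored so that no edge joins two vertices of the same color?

The cycle 7-4-8-7 has length 3, which is odd, so the graph is not bipartite.

No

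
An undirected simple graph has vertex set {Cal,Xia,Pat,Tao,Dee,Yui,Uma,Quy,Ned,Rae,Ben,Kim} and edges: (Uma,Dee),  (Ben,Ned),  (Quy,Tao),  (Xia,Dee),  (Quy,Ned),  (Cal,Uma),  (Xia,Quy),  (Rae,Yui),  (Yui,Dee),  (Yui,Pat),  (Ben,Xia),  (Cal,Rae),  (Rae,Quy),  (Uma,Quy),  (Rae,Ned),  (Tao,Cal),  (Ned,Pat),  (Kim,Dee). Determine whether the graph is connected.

Yes

Starting from Cal and exploring outward reaches every vertex (Cal, Uma, Tao, Rae, Dee, Quy, Yui, Ned, Kim, Xia, Pat, Ben); the graph is connected.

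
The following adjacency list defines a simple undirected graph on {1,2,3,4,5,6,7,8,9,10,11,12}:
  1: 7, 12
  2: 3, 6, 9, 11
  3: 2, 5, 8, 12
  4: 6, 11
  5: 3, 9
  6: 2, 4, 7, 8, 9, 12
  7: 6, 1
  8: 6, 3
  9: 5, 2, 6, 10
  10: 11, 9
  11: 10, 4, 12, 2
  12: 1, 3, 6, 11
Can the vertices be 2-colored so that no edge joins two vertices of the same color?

The cycle 6-9-2-6 has length 3, which is odd, so the graph is not bipartite.

No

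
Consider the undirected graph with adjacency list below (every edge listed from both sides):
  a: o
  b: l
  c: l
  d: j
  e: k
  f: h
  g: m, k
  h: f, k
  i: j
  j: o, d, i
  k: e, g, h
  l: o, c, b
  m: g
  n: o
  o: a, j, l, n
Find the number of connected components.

Component: {e, f, g, h, k, m}
Component: {a, b, c, d, i, j, l, n, o}

2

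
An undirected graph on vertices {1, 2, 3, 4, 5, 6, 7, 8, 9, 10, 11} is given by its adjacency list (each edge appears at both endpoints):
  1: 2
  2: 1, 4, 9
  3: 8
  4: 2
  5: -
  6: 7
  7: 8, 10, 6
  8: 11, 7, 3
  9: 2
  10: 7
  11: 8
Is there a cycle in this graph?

No

The graph has 11 vertices, 8 edges, and 3 connected components.
A forest on 11 vertices with 3 components has exactly 8 edges, which matches — so no cycle.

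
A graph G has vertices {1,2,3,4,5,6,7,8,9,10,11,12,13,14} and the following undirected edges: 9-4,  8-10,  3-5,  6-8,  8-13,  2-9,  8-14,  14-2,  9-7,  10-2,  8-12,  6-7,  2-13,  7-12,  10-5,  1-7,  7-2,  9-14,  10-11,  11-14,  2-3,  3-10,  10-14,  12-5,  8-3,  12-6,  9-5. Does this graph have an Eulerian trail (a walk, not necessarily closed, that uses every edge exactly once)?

No

Degrees: 1:1, 2:6, 3:4, 4:1, 5:4, 6:3, 7:5, 8:6, 9:5, 10:6, 11:2, 12:4, 13:2, 14:5
Odd-degree vertices: 1, 4, 6, 7, 9, 14 (6 total).
With 6 odd-degree vertices (more than two), no single trail can use every edge.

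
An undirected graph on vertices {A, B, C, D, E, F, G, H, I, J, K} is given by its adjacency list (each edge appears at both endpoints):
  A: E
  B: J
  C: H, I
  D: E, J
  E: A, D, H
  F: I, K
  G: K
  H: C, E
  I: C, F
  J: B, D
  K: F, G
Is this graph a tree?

Yes

The graph has 11 vertices and 10 edges.
Connected and |E| = |V| - 1, which characterizes a tree.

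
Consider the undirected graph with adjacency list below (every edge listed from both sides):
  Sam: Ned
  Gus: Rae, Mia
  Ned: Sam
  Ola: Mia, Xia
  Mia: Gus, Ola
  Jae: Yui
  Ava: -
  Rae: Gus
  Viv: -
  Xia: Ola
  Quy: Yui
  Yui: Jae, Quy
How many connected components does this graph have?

5

Component: {Ava}
Component: {Viv}
Component: {Sam, Ned}
Component: {Jae, Quy, Yui}
Component: {Gus, Ola, Mia, Rae, Xia}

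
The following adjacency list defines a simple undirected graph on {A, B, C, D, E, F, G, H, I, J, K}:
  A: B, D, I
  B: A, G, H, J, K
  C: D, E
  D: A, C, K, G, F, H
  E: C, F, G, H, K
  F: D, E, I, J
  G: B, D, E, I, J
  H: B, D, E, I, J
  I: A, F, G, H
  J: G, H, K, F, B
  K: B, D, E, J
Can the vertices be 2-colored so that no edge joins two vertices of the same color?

No

B-J-K-B is an odd cycle (length 3), and a bipartite graph can contain only even cycles.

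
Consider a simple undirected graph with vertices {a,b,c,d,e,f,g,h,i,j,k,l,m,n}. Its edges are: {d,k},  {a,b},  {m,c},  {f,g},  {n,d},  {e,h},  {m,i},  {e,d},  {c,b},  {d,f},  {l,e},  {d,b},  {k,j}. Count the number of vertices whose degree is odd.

Degrees: a:1, b:3, c:2, d:5, e:3, f:2, g:1, h:1, i:1, j:1, k:2, l:1, m:2, n:1
Odd-degree vertices: a, b, d, e, g, h, i, j, l, n.

10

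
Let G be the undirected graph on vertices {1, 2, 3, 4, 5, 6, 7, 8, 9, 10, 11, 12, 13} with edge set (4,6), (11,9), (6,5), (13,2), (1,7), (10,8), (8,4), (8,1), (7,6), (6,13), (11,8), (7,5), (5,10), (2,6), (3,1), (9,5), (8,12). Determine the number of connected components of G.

Component: {1, 2, 3, 4, 5, 6, 7, 8, 9, 10, 11, 12, 13}

1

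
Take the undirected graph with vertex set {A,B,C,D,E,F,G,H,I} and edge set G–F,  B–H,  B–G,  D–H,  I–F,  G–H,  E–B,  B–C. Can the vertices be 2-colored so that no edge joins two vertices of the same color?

No

The cycle B-H-G-B has length 3, which is odd, so the graph is not bipartite.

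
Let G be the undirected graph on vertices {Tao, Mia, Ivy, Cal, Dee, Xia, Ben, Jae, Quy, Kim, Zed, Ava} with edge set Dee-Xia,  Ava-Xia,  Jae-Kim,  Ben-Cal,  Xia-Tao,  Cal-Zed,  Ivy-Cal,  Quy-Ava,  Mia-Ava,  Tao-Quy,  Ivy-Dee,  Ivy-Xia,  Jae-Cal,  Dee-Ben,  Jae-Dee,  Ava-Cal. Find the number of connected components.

1

Component: {Tao, Mia, Ivy, Cal, Dee, Xia, Ben, Jae, Quy, Kim, Zed, Ava}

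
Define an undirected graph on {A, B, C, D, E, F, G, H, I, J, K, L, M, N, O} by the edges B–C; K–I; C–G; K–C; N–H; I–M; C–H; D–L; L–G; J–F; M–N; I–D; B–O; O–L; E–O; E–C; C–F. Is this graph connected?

Component: {A}
Component: {B, C, D, E, F, G, H, I, J, K, L, M, N, O}
There are 2 separate components, so the graph is not connected.

No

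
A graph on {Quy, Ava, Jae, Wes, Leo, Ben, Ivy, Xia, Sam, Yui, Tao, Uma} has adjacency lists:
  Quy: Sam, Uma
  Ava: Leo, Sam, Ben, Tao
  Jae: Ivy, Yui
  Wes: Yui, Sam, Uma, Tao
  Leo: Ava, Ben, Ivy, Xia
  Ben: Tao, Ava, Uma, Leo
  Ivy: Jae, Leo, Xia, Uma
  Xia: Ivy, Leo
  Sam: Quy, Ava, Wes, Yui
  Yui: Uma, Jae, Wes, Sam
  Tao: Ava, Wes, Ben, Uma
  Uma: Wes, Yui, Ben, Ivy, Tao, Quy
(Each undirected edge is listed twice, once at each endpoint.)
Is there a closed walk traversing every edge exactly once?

Degrees: Quy:2, Ava:4, Jae:2, Wes:4, Leo:4, Ben:4, Ivy:4, Xia:2, Sam:4, Yui:4, Tao:4, Uma:6
Every vertex has even degree and the edges form a single connected piece, so an Eulerian circuit exists.

Yes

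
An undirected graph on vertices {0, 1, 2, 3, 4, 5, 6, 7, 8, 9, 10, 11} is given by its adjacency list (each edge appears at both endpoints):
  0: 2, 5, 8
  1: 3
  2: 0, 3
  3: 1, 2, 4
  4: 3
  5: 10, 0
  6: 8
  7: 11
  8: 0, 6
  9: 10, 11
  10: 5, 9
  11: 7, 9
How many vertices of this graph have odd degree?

Degrees: 0:3, 1:1, 2:2, 3:3, 4:1, 5:2, 6:1, 7:1, 8:2, 9:2, 10:2, 11:2
Odd-degree vertices: 0, 1, 3, 4, 6, 7.

6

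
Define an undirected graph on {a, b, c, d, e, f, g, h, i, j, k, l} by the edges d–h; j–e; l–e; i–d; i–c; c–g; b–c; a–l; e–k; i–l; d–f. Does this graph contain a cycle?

|V| = 12, |E| = 11, number of components = 1.
A forest on 12 vertices with 1 component has exactly 11 edges, which matches — so no cycle.

No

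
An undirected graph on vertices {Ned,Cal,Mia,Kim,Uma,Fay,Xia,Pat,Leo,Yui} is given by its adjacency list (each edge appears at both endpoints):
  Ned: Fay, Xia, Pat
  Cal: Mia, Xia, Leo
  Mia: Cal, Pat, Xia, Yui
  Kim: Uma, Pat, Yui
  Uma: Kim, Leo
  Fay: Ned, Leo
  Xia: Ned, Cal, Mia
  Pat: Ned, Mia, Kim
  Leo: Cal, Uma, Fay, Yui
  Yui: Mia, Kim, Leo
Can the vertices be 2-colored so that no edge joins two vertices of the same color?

No

The cycle Mia-Cal-Xia-Mia has length 3, which is odd, so the graph is not bipartite.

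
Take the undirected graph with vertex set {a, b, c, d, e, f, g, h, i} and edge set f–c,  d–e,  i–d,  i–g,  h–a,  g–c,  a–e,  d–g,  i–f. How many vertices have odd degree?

4

Degrees: a:2, b:0, c:2, d:3, e:2, f:2, g:3, h:1, i:3
Odd-degree vertices: d, g, h, i.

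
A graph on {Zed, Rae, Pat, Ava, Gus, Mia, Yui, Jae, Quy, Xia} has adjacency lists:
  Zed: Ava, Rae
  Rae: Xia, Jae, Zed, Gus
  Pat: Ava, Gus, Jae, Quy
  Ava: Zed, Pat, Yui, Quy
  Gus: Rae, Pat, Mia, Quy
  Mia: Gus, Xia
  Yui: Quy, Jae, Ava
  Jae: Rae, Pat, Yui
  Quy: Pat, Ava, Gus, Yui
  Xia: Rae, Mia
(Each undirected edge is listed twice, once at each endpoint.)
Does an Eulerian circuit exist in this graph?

No

Degrees: Zed:2, Rae:4, Pat:4, Ava:4, Gus:4, Mia:2, Yui:3, Jae:3, Quy:4, Xia:2
Vertices with odd degree: Yui, Jae. An Eulerian circuit requires all degrees even.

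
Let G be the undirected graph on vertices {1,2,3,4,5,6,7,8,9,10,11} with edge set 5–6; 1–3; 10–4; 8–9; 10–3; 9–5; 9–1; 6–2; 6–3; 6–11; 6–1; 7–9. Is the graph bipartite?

No

The cycle 3-1-6-3 has length 3, which is odd, so the graph is not bipartite.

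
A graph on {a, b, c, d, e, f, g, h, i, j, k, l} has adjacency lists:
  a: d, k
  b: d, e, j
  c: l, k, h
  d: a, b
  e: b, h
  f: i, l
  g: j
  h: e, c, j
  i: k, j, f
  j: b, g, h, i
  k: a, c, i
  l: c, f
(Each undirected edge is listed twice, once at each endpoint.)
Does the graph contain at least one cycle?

|V| = 12, |E| = 15, number of components = 1.
Since 15 > 12 - 1, a cycle must exist; for instance i-j-b-e-h-c-l-f-i.

Yes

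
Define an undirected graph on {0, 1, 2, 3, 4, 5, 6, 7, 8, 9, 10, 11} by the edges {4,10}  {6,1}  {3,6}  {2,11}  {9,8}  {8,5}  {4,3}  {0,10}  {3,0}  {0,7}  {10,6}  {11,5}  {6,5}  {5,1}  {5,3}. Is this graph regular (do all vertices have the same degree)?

No

Degrees: 0:3, 1:2, 2:1, 3:4, 4:2, 5:5, 6:4, 7:1, 8:2, 9:1, 10:3, 11:2
Degrees are not all equal (e.g. deg(2)=1 but deg(5)=5); not regular.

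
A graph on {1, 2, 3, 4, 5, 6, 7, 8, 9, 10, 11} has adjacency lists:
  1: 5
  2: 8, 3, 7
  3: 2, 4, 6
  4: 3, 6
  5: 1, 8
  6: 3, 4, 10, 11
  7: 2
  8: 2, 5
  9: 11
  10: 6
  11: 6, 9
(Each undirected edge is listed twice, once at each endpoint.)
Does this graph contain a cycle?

Yes

The graph has 11 vertices, 11 edges, and 1 connected component.
One cycle is 3-6-4-3.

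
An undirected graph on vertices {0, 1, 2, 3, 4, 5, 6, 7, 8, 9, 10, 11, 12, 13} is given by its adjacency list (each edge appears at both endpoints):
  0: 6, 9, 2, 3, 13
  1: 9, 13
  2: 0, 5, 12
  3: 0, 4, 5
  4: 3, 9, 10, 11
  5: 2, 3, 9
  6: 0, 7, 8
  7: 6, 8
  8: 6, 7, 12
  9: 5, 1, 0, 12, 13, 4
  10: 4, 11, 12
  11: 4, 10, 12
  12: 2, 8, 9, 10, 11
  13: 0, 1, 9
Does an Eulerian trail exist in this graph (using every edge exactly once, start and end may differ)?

Degrees: 0:5, 1:2, 2:3, 3:3, 4:4, 5:3, 6:3, 7:2, 8:3, 9:6, 10:3, 11:3, 12:5, 13:3
Odd-degree vertices: 0, 2, 3, 5, 6, 8, 10, 11, 12, 13 (10 total).
An Eulerian trail requires 0 or 2 odd-degree vertices; here there are 10.

No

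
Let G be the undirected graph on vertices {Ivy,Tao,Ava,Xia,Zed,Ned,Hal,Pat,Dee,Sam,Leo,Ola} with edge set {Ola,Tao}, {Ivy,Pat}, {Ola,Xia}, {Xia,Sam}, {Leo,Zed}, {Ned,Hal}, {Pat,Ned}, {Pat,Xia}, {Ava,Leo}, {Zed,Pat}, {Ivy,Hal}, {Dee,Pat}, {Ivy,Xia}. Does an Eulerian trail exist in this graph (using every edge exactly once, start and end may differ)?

Degrees: Ivy:3, Tao:1, Ava:1, Xia:4, Zed:2, Ned:2, Hal:2, Pat:5, Dee:1, Sam:1, Leo:2, Ola:2
Odd-degree vertices: Ivy, Tao, Ava, Pat, Dee, Sam (6 total).
With 6 odd-degree vertices (more than two), no single trail can use every edge.

No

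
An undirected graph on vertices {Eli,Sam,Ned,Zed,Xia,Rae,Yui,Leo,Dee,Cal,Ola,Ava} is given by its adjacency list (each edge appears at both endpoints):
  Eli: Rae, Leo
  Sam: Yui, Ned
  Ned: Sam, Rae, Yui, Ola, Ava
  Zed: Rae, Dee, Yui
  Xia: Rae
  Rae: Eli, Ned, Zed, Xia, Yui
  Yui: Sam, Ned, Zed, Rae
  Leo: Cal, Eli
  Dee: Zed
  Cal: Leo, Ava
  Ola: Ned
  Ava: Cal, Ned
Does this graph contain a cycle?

Yes

|V| = 12, |E| = 15, number of components = 1.
Since 15 > 12 - 1, a cycle must exist; for instance Rae-Ned-Yui-Zed-Rae.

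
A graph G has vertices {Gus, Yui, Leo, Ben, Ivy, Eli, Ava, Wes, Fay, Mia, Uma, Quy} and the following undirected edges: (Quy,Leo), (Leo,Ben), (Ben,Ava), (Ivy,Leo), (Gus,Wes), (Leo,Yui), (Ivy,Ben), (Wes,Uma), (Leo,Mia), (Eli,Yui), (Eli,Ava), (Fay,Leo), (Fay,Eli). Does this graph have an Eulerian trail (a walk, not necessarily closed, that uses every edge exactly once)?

No

Degrees: Gus:1, Yui:2, Leo:6, Ben:3, Ivy:2, Eli:3, Ava:2, Wes:2, Fay:2, Mia:1, Uma:1, Quy:1
Odd-degree vertices: Gus, Ben, Eli, Mia, Uma, Quy (6 total).
An Eulerian trail requires 0 or 2 odd-degree vertices; here there are 6.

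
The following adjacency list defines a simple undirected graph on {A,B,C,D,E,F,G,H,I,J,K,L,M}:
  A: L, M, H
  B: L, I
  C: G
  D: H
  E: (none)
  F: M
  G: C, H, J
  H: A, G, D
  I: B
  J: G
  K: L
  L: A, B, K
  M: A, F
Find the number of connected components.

2

Component: {E}
Component: {A, B, C, D, F, G, H, I, J, K, L, M}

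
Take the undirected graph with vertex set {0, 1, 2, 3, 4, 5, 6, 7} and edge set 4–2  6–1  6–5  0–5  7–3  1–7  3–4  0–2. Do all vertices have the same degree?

Yes

Degrees: 0:2, 1:2, 2:2, 3:2, 4:2, 5:2, 6:2, 7:2
Every vertex has degree 2, so the graph is 2-regular.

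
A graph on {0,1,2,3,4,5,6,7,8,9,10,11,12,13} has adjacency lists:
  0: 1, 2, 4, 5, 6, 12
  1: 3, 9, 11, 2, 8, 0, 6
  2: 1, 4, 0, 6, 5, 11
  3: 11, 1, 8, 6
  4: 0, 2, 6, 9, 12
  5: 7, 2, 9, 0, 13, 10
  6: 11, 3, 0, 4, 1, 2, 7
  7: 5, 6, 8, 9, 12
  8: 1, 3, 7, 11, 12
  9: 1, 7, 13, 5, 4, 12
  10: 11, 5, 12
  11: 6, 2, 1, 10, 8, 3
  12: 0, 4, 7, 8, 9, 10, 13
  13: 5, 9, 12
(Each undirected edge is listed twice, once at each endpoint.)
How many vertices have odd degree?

8

Degrees: 0:6, 1:7, 2:6, 3:4, 4:5, 5:6, 6:7, 7:5, 8:5, 9:6, 10:3, 11:6, 12:7, 13:3
Odd-degree vertices: 1, 4, 6, 7, 8, 10, 12, 13.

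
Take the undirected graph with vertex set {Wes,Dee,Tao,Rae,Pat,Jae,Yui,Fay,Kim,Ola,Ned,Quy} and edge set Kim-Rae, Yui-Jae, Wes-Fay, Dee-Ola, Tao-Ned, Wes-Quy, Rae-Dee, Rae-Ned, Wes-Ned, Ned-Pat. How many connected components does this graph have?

Component: {Jae, Yui}
Component: {Wes, Dee, Tao, Rae, Pat, Fay, Kim, Ola, Ned, Quy}

2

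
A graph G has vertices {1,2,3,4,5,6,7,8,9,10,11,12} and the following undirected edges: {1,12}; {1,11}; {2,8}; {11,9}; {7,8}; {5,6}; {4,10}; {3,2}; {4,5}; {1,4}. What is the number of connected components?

Component: {2, 3, 7, 8}
Component: {1, 4, 5, 6, 9, 10, 11, 12}

2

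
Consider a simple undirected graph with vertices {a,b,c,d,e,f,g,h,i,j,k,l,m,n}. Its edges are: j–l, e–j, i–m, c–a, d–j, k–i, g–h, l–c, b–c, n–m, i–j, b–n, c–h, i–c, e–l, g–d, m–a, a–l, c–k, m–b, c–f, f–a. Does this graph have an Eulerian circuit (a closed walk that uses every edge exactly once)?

Degrees: a:4, b:3, c:7, d:2, e:2, f:2, g:2, h:2, i:4, j:4, k:2, l:4, m:4, n:2
Vertices with odd degree: b, c. An Eulerian circuit requires all degrees even.

No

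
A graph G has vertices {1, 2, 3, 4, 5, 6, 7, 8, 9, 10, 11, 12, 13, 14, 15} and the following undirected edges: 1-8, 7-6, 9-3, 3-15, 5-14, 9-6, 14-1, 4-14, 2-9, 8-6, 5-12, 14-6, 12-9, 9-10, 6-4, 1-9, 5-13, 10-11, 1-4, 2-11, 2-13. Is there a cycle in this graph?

Yes

The graph has 15 vertices, 21 edges, and 1 connected component.
Since 21 > 15 - 1, a cycle must exist; for instance 9-10-11-2-9.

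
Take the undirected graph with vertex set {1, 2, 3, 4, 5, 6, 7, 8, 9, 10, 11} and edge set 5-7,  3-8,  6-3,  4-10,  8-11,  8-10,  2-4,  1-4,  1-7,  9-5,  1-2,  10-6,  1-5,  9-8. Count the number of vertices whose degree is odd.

Degrees: 1:4, 2:2, 3:2, 4:3, 5:3, 6:2, 7:2, 8:4, 9:2, 10:3, 11:1
Odd-degree vertices: 4, 5, 10, 11.

4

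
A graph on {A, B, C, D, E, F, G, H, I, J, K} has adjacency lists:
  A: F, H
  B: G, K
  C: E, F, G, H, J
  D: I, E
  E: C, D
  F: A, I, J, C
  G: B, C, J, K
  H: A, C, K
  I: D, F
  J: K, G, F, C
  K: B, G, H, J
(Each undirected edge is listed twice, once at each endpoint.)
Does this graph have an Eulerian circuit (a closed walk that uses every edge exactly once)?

No

Degrees: A:2, B:2, C:5, D:2, E:2, F:4, G:4, H:3, I:2, J:4, K:4
C, H have odd degree; an Eulerian circuit needs every degree to be even, so none exists.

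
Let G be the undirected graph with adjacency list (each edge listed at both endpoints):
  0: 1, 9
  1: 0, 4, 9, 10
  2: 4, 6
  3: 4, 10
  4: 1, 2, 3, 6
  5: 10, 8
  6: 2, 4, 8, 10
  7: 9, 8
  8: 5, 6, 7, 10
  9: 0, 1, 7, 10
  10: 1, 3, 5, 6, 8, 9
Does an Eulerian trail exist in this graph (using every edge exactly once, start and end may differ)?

Yes

Degrees: 0:2, 1:4, 2:2, 3:2, 4:4, 5:2, 6:4, 7:2, 8:4, 9:4, 10:6
Odd-degree vertices: none (0 total).
With 0 odd-degree vertices and all edges in one connected piece, an Eulerian trail exists.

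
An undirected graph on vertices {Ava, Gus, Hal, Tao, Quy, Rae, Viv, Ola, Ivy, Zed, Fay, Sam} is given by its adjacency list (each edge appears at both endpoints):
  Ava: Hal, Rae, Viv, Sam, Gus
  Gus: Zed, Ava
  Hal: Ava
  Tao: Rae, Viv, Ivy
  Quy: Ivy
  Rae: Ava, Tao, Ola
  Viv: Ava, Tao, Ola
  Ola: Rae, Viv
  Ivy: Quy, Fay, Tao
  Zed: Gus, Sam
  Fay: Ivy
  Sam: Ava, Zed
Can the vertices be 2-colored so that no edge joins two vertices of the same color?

Yes

Color {Gus, Hal, Rae, Viv, Ivy, Sam} black and {Ava, Tao, Quy, Ola, Zed, Fay} white. No edge joins two same-colored vertices, so the graph is bipartite.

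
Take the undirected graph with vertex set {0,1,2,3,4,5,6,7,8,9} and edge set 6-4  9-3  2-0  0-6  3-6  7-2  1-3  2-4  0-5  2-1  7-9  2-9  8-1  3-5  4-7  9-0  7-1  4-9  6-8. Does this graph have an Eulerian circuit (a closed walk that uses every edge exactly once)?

No

Degrees: 0:4, 1:4, 2:5, 3:4, 4:4, 5:2, 6:4, 7:4, 8:2, 9:5
Vertices with odd degree: 2, 9. An Eulerian circuit requires all degrees even.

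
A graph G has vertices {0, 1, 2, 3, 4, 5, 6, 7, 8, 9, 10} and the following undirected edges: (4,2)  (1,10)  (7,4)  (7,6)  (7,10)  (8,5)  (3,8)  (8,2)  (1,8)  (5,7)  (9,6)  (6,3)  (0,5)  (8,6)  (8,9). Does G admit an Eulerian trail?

Yes

Degrees: 0:1, 1:2, 2:2, 3:2, 4:2, 5:3, 6:4, 7:4, 8:6, 9:2, 10:2
Odd-degree vertices: 0, 5 (2 total).
The non-isolated vertices are connected and exactly 2 have odd degree, so an Eulerian trail exists (from 0 to 5).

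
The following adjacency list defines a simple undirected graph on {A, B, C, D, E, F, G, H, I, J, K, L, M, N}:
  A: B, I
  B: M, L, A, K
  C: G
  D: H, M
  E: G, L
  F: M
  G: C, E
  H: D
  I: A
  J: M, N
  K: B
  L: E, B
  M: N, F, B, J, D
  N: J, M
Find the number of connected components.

Component: {A, B, C, D, E, F, G, H, I, J, K, L, M, N}

1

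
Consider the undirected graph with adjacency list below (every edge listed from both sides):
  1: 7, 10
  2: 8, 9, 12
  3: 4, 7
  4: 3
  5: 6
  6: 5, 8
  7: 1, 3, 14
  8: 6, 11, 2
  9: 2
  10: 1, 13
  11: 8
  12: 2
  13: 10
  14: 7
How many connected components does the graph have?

2

Component: {1, 3, 4, 7, 10, 13, 14}
Component: {2, 5, 6, 8, 9, 11, 12}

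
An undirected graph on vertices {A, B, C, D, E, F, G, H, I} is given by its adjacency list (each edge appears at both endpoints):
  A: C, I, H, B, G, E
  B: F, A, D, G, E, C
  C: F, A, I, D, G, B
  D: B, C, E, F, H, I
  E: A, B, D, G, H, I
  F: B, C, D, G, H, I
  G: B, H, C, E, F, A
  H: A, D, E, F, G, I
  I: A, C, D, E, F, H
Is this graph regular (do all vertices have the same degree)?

Degrees: A:6, B:6, C:6, D:6, E:6, F:6, G:6, H:6, I:6
Every vertex has degree 6, so the graph is 6-regular.

Yes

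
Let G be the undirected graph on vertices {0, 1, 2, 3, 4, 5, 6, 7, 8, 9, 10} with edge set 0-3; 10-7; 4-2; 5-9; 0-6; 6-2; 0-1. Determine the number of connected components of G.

Component: {8}
Component: {5, 9}
Component: {7, 10}
Component: {0, 1, 2, 3, 4, 6}

4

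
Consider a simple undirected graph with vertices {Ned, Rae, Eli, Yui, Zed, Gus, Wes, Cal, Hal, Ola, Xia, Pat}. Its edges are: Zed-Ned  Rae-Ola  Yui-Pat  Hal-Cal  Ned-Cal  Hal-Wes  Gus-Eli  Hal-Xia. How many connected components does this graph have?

4

Component: {Rae, Ola}
Component: {Eli, Gus}
Component: {Yui, Pat}
Component: {Ned, Zed, Wes, Cal, Hal, Xia}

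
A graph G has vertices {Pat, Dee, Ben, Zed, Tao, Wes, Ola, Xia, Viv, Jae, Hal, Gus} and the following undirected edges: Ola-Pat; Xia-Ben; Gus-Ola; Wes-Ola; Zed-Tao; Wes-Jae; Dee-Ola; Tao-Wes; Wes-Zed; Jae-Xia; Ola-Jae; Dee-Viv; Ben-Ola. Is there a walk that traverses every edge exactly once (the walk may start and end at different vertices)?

No

Degrees: Pat:1, Dee:2, Ben:2, Zed:2, Tao:2, Wes:4, Ola:6, Xia:2, Viv:1, Jae:3, Hal:0, Gus:1
Odd-degree vertices: Pat, Viv, Jae, Gus (4 total).
An Eulerian trail requires 0 or 2 odd-degree vertices; here there are 4.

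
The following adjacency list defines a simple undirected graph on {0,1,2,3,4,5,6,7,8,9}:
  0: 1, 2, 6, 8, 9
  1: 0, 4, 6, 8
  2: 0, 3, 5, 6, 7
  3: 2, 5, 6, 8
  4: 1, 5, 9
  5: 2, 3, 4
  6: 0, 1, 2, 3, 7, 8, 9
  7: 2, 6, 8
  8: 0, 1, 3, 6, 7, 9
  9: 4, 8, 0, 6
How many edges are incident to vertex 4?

3

Neighbors of 4: 1, 5, 9.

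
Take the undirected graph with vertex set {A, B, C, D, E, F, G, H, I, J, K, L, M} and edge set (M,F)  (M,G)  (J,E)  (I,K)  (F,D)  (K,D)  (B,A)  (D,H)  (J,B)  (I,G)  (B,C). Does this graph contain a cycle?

Yes

The graph has 13 vertices, 11 edges, and 3 connected components.
One cycle is D-F-M-G-I-K-D.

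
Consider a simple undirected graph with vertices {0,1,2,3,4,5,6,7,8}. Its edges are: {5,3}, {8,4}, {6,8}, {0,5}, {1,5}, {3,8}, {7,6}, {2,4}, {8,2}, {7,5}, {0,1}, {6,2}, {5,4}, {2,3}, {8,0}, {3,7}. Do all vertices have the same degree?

Degrees: 0:3, 1:2, 2:4, 3:4, 4:3, 5:5, 6:3, 7:3, 8:5
Degrees are not all equal (e.g. deg(1)=2 but deg(5)=5); not regular.

No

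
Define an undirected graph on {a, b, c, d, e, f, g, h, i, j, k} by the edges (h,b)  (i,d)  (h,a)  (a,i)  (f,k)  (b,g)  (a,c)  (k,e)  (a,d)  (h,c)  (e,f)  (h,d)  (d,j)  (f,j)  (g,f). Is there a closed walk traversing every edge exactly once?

Yes

Degrees: a:4, b:2, c:2, d:4, e:2, f:4, g:2, h:4, i:2, j:2, k:2
Every vertex has even degree and the edges form a single connected piece, so an Eulerian circuit exists.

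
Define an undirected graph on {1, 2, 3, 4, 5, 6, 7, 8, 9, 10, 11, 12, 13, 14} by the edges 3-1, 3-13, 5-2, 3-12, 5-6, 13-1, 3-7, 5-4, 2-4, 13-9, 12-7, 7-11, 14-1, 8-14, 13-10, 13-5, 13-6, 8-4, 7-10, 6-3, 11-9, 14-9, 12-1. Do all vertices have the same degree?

Degrees: 1:4, 2:2, 3:5, 4:3, 5:4, 6:3, 7:4, 8:2, 9:3, 10:2, 11:2, 12:3, 13:6, 14:3
Degrees are not all equal (e.g. deg(2)=2 but deg(13)=6); not regular.

No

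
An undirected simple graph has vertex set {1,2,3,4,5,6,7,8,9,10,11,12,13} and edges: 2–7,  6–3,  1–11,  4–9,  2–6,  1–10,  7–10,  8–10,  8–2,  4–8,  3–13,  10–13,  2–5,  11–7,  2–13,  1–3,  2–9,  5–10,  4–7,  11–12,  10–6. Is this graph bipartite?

Yes

Color {2, 3, 4, 10, 11} black and {1, 5, 6, 7, 8, 9, 12, 13} white. No edge joins two same-colored vertices, so the graph is bipartite.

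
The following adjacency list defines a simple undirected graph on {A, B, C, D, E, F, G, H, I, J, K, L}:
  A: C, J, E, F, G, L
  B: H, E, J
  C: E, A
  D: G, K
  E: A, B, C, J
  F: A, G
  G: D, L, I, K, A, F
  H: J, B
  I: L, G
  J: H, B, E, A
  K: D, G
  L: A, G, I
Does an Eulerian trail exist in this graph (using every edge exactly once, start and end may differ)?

Yes

Degrees: A:6, B:3, C:2, D:2, E:4, F:2, G:6, H:2, I:2, J:4, K:2, L:3
Odd-degree vertices: B, L (2 total).
With 2 odd-degree vertices and all edges in one connected piece, an Eulerian trail exists (from B to L).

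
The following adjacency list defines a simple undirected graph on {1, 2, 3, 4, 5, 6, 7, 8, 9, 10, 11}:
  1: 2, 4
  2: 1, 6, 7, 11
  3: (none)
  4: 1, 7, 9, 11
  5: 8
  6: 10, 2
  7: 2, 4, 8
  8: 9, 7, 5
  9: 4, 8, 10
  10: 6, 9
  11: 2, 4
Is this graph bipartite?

Yes

Color {2, 3, 4, 8, 10} black and {1, 5, 6, 7, 9, 11} white. No edge joins two same-colored vertices, so the graph is bipartite.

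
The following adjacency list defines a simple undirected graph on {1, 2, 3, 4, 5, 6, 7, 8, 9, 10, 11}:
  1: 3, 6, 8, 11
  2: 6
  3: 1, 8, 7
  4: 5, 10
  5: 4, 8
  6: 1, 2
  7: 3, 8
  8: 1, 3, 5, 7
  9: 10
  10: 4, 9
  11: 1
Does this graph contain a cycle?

Yes

The graph has 11 vertices, 12 edges, and 1 connected component.
One cycle is 8-3-7-8.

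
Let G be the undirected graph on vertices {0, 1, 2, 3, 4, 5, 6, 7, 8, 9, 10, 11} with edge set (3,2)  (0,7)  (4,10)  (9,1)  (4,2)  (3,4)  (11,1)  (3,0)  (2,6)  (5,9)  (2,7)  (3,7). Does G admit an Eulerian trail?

No

Degrees: 0:2, 1:2, 2:4, 3:4, 4:3, 5:1, 6:1, 7:3, 8:0, 9:2, 10:1, 11:1
Odd-degree vertices: 4, 5, 6, 7, 10, 11 (6 total).
An Eulerian trail requires 0 or 2 odd-degree vertices; here there are 6.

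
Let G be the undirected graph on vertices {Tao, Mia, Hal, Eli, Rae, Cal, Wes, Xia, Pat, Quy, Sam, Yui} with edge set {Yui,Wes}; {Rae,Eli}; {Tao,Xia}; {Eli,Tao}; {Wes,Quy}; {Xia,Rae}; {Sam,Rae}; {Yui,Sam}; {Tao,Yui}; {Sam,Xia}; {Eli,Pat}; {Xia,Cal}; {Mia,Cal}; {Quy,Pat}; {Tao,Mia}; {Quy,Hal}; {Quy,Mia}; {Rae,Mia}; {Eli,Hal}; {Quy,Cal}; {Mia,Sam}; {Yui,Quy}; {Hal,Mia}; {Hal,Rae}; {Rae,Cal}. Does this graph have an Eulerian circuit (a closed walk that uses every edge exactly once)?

Yes

Degrees: Tao:4, Mia:6, Hal:4, Eli:4, Rae:6, Cal:4, Wes:2, Xia:4, Pat:2, Quy:6, Sam:4, Yui:4
All degrees are even and the non-isolated vertices are connected — an Eulerian circuit exists.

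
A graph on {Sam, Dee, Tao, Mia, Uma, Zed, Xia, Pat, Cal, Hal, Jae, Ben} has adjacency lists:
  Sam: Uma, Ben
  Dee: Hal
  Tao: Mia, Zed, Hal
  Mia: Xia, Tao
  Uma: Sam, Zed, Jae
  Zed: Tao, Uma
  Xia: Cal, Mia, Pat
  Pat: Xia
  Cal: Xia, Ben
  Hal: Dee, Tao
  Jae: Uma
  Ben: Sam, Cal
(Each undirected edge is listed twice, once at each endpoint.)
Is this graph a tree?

No

The graph has 12 vertices and 12 edges.
A tree on 12 vertices has exactly 11 edges; this graph has 12, so it contains a cycle and is not a tree.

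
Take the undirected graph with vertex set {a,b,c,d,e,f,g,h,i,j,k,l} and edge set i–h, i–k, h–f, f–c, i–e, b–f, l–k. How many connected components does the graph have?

5

Component: {a}
Component: {d}
Component: {g}
Component: {j}
Component: {b, c, e, f, h, i, k, l}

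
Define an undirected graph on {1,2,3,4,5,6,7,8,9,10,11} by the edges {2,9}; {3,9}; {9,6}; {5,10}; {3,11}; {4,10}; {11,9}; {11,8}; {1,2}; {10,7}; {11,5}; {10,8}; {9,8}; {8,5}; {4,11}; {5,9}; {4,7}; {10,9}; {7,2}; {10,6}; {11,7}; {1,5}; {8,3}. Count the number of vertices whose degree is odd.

Degrees: 1:2, 2:3, 3:3, 4:3, 5:5, 6:2, 7:4, 8:5, 9:7, 10:6, 11:6
Odd-degree vertices: 2, 3, 4, 5, 8, 9.

6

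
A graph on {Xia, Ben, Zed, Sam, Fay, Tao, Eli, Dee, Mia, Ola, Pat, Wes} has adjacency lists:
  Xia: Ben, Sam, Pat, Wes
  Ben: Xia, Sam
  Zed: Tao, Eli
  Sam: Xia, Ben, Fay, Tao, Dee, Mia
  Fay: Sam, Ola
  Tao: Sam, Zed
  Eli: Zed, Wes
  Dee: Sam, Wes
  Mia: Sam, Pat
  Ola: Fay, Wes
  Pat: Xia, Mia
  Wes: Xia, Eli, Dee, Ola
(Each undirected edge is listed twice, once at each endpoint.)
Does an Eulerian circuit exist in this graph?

Degrees: Xia:4, Ben:2, Zed:2, Sam:6, Fay:2, Tao:2, Eli:2, Dee:2, Mia:2, Ola:2, Pat:2, Wes:4
All degrees are even and the non-isolated vertices are connected — an Eulerian circuit exists.

Yes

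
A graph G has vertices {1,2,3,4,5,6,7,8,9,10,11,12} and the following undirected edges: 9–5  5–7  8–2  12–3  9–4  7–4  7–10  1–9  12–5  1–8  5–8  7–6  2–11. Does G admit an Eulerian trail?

Degrees: 1:2, 2:2, 3:1, 4:2, 5:4, 6:1, 7:4, 8:3, 9:3, 10:1, 11:1, 12:2
Odd-degree vertices: 3, 6, 8, 9, 10, 11 (6 total).
An Eulerian trail requires 0 or 2 odd-degree vertices; here there are 6.

No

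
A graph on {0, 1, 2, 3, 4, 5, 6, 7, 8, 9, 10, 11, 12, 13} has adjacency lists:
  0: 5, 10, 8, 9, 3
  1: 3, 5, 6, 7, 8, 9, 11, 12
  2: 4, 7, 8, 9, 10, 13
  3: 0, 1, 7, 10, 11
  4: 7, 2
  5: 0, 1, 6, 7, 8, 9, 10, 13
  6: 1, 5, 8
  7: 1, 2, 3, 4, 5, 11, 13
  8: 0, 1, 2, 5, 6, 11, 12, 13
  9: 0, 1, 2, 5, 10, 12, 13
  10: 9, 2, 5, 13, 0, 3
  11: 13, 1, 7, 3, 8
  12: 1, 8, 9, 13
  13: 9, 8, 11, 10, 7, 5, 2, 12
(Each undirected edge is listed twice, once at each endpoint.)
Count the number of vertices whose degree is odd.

6

Degrees: 0:5, 1:8, 2:6, 3:5, 4:2, 5:8, 6:3, 7:7, 8:8, 9:7, 10:6, 11:5, 12:4, 13:8
Odd-degree vertices: 0, 3, 6, 7, 9, 11.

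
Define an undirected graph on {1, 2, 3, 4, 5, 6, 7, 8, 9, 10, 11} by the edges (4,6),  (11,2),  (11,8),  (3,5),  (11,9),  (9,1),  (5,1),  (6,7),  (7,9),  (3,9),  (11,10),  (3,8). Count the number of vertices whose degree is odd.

Degrees: 1:2, 2:1, 3:3, 4:1, 5:2, 6:2, 7:2, 8:2, 9:4, 10:1, 11:4
Odd-degree vertices: 2, 3, 4, 10.

4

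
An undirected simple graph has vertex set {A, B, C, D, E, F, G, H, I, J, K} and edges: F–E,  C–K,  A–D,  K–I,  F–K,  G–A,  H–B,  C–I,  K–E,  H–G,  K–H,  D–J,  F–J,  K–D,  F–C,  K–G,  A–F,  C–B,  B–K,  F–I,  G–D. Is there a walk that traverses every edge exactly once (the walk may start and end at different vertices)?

No

Degrees: A:3, B:3, C:4, D:4, E:2, F:6, G:4, H:3, I:3, J:2, K:8
Odd-degree vertices: A, B, H, I (4 total).
With 4 odd-degree vertices (more than two), no single trail can use every edge.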